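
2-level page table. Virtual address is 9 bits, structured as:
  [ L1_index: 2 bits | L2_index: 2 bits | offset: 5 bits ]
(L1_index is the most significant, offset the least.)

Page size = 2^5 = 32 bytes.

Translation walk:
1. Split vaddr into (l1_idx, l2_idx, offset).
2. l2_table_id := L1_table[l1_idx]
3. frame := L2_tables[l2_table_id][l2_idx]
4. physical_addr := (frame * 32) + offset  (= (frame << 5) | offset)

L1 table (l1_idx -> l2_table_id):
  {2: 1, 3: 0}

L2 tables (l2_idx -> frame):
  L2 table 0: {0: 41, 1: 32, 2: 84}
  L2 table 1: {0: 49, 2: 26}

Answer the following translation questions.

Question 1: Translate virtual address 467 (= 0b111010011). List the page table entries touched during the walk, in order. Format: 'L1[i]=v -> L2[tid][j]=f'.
vaddr = 467 = 0b111010011
Split: l1_idx=3, l2_idx=2, offset=19

Answer: L1[3]=0 -> L2[0][2]=84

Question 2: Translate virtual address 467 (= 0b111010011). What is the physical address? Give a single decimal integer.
vaddr = 467 = 0b111010011
Split: l1_idx=3, l2_idx=2, offset=19
L1[3] = 0
L2[0][2] = 84
paddr = 84 * 32 + 19 = 2707

Answer: 2707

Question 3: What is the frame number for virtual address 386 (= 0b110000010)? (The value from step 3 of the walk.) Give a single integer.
vaddr = 386: l1_idx=3, l2_idx=0
L1[3] = 0; L2[0][0] = 41

Answer: 41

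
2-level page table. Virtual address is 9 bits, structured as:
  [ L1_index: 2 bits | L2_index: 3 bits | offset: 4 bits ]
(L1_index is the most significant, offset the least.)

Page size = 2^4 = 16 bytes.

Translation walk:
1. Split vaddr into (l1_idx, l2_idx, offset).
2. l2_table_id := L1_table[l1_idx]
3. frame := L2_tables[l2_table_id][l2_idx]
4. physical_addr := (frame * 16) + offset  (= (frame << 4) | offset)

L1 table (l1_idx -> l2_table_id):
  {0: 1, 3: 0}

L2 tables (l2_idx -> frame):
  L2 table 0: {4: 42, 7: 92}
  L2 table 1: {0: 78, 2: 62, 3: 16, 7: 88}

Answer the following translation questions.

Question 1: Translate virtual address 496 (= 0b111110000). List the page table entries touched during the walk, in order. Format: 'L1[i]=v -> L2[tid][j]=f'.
vaddr = 496 = 0b111110000
Split: l1_idx=3, l2_idx=7, offset=0

Answer: L1[3]=0 -> L2[0][7]=92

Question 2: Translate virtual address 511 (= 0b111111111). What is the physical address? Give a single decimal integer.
vaddr = 511 = 0b111111111
Split: l1_idx=3, l2_idx=7, offset=15
L1[3] = 0
L2[0][7] = 92
paddr = 92 * 16 + 15 = 1487

Answer: 1487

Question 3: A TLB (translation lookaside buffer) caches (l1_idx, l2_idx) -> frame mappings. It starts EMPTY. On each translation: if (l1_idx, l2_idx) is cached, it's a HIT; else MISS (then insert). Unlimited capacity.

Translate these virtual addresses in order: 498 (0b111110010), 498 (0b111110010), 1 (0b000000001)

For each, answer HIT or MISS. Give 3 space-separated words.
Answer: MISS HIT MISS

Derivation:
vaddr=498: (3,7) not in TLB -> MISS, insert
vaddr=498: (3,7) in TLB -> HIT
vaddr=1: (0,0) not in TLB -> MISS, insert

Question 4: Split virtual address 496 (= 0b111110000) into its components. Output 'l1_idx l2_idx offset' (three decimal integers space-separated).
Answer: 3 7 0

Derivation:
vaddr = 496 = 0b111110000
  top 2 bits -> l1_idx = 3
  next 3 bits -> l2_idx = 7
  bottom 4 bits -> offset = 0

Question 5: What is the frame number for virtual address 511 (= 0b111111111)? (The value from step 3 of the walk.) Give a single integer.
vaddr = 511: l1_idx=3, l2_idx=7
L1[3] = 0; L2[0][7] = 92

Answer: 92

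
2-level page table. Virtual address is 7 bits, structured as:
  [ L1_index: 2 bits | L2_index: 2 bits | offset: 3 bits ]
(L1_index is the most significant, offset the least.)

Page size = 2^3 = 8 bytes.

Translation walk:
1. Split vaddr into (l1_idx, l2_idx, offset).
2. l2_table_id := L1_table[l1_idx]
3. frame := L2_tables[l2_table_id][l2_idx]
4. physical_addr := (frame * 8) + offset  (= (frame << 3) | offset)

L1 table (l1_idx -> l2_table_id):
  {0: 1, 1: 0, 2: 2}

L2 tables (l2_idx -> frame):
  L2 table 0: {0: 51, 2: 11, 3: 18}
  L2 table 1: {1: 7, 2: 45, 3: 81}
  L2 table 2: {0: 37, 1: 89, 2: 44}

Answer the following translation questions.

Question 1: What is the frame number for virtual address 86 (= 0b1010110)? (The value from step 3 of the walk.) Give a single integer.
Answer: 44

Derivation:
vaddr = 86: l1_idx=2, l2_idx=2
L1[2] = 2; L2[2][2] = 44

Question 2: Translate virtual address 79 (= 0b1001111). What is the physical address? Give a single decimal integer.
Answer: 719

Derivation:
vaddr = 79 = 0b1001111
Split: l1_idx=2, l2_idx=1, offset=7
L1[2] = 2
L2[2][1] = 89
paddr = 89 * 8 + 7 = 719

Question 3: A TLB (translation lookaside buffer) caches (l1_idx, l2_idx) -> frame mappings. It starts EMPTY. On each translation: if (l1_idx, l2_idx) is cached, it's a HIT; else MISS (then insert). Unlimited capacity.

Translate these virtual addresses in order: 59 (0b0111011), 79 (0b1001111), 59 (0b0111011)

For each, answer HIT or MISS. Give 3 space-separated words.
vaddr=59: (1,3) not in TLB -> MISS, insert
vaddr=79: (2,1) not in TLB -> MISS, insert
vaddr=59: (1,3) in TLB -> HIT

Answer: MISS MISS HIT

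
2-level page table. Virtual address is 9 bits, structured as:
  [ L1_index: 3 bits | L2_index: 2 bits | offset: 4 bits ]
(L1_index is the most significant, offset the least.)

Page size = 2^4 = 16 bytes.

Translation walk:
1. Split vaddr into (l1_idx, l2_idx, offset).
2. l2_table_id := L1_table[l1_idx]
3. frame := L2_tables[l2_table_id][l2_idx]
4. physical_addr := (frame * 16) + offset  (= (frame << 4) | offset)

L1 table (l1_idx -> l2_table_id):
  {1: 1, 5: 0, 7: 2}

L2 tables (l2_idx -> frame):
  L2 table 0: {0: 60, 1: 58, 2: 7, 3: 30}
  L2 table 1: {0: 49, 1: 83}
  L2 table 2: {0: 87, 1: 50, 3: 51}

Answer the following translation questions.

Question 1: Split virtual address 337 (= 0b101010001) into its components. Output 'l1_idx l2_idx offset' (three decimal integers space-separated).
Answer: 5 1 1

Derivation:
vaddr = 337 = 0b101010001
  top 3 bits -> l1_idx = 5
  next 2 bits -> l2_idx = 1
  bottom 4 bits -> offset = 1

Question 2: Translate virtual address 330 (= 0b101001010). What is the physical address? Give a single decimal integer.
Answer: 970

Derivation:
vaddr = 330 = 0b101001010
Split: l1_idx=5, l2_idx=0, offset=10
L1[5] = 0
L2[0][0] = 60
paddr = 60 * 16 + 10 = 970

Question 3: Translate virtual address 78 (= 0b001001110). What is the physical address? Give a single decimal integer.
Answer: 798

Derivation:
vaddr = 78 = 0b001001110
Split: l1_idx=1, l2_idx=0, offset=14
L1[1] = 1
L2[1][0] = 49
paddr = 49 * 16 + 14 = 798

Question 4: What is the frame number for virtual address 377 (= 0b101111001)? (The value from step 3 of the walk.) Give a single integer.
vaddr = 377: l1_idx=5, l2_idx=3
L1[5] = 0; L2[0][3] = 30

Answer: 30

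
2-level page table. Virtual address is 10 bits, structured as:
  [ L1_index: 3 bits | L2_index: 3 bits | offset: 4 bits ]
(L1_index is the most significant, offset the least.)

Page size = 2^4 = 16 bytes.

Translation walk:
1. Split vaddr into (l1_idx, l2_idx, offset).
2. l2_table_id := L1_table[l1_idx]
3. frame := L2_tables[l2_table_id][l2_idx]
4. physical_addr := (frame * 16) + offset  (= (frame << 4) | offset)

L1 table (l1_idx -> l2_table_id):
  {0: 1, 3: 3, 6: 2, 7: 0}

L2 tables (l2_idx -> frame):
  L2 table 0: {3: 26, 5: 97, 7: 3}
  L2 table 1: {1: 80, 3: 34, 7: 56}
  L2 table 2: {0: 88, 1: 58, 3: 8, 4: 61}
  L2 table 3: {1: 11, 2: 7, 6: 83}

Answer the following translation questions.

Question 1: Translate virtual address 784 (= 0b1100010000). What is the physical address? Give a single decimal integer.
vaddr = 784 = 0b1100010000
Split: l1_idx=6, l2_idx=1, offset=0
L1[6] = 2
L2[2][1] = 58
paddr = 58 * 16 + 0 = 928

Answer: 928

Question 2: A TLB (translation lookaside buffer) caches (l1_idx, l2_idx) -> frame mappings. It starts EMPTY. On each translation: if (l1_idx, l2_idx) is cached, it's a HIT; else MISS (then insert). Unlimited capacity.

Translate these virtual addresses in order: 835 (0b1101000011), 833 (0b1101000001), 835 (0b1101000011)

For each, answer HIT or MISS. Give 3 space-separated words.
Answer: MISS HIT HIT

Derivation:
vaddr=835: (6,4) not in TLB -> MISS, insert
vaddr=833: (6,4) in TLB -> HIT
vaddr=835: (6,4) in TLB -> HIT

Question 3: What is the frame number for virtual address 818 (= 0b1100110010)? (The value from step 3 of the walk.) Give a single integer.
vaddr = 818: l1_idx=6, l2_idx=3
L1[6] = 2; L2[2][3] = 8

Answer: 8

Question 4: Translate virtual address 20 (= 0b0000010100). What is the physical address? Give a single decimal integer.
vaddr = 20 = 0b0000010100
Split: l1_idx=0, l2_idx=1, offset=4
L1[0] = 1
L2[1][1] = 80
paddr = 80 * 16 + 4 = 1284

Answer: 1284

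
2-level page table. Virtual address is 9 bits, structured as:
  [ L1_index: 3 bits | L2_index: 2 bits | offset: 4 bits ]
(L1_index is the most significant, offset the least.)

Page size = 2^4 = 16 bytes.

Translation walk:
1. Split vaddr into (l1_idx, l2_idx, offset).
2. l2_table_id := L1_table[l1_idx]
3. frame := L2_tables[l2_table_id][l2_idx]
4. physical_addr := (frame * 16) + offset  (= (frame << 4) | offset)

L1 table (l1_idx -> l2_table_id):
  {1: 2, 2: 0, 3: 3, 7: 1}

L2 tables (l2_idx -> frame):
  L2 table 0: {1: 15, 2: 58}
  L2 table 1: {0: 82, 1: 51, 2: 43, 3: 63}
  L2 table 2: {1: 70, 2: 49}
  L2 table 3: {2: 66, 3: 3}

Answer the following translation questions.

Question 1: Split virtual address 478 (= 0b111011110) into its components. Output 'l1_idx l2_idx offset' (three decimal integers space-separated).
Answer: 7 1 14

Derivation:
vaddr = 478 = 0b111011110
  top 3 bits -> l1_idx = 7
  next 2 bits -> l2_idx = 1
  bottom 4 bits -> offset = 14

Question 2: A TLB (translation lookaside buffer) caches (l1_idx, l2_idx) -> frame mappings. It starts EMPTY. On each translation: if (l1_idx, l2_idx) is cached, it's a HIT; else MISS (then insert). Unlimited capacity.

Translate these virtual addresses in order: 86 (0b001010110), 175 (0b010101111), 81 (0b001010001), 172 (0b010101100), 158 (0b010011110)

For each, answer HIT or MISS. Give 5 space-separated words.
Answer: MISS MISS HIT HIT MISS

Derivation:
vaddr=86: (1,1) not in TLB -> MISS, insert
vaddr=175: (2,2) not in TLB -> MISS, insert
vaddr=81: (1,1) in TLB -> HIT
vaddr=172: (2,2) in TLB -> HIT
vaddr=158: (2,1) not in TLB -> MISS, insert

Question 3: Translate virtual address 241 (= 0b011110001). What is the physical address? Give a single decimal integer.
vaddr = 241 = 0b011110001
Split: l1_idx=3, l2_idx=3, offset=1
L1[3] = 3
L2[3][3] = 3
paddr = 3 * 16 + 1 = 49

Answer: 49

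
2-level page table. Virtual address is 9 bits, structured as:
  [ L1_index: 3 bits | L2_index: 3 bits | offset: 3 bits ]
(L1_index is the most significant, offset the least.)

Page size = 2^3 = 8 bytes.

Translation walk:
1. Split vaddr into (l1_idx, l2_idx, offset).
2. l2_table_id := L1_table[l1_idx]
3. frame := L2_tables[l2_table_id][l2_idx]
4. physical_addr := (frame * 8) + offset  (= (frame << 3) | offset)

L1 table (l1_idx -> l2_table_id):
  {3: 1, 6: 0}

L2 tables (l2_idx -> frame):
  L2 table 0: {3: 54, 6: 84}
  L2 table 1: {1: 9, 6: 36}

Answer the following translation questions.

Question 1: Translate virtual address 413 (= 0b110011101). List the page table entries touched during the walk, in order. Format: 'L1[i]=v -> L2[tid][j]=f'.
Answer: L1[6]=0 -> L2[0][3]=54

Derivation:
vaddr = 413 = 0b110011101
Split: l1_idx=6, l2_idx=3, offset=5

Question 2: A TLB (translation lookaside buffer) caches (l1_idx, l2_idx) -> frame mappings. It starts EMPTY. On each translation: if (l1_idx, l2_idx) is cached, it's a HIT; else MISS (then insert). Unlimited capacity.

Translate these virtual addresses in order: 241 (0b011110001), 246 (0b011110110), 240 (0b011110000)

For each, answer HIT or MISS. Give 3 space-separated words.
Answer: MISS HIT HIT

Derivation:
vaddr=241: (3,6) not in TLB -> MISS, insert
vaddr=246: (3,6) in TLB -> HIT
vaddr=240: (3,6) in TLB -> HIT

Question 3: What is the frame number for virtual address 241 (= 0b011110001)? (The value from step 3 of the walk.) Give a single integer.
Answer: 36

Derivation:
vaddr = 241: l1_idx=3, l2_idx=6
L1[3] = 1; L2[1][6] = 36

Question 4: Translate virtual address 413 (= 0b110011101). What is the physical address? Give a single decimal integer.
Answer: 437

Derivation:
vaddr = 413 = 0b110011101
Split: l1_idx=6, l2_idx=3, offset=5
L1[6] = 0
L2[0][3] = 54
paddr = 54 * 8 + 5 = 437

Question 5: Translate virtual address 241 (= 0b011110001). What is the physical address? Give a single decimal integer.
vaddr = 241 = 0b011110001
Split: l1_idx=3, l2_idx=6, offset=1
L1[3] = 1
L2[1][6] = 36
paddr = 36 * 8 + 1 = 289

Answer: 289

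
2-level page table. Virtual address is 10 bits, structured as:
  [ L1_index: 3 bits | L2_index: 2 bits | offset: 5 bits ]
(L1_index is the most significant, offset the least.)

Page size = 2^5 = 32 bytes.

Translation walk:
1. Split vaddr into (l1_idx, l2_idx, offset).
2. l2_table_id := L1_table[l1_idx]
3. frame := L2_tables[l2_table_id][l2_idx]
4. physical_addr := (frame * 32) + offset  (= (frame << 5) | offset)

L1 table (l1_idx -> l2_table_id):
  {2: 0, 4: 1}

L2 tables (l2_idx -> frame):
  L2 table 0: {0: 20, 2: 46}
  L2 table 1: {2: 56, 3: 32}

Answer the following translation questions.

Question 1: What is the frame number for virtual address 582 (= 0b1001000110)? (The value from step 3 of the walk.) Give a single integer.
vaddr = 582: l1_idx=4, l2_idx=2
L1[4] = 1; L2[1][2] = 56

Answer: 56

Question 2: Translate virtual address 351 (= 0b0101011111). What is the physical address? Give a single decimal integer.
Answer: 1503

Derivation:
vaddr = 351 = 0b0101011111
Split: l1_idx=2, l2_idx=2, offset=31
L1[2] = 0
L2[0][2] = 46
paddr = 46 * 32 + 31 = 1503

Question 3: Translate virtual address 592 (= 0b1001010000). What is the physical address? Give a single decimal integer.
vaddr = 592 = 0b1001010000
Split: l1_idx=4, l2_idx=2, offset=16
L1[4] = 1
L2[1][2] = 56
paddr = 56 * 32 + 16 = 1808

Answer: 1808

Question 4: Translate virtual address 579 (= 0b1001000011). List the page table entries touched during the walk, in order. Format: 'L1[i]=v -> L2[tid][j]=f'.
vaddr = 579 = 0b1001000011
Split: l1_idx=4, l2_idx=2, offset=3

Answer: L1[4]=1 -> L2[1][2]=56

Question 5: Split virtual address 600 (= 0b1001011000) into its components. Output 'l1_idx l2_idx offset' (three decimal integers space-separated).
Answer: 4 2 24

Derivation:
vaddr = 600 = 0b1001011000
  top 3 bits -> l1_idx = 4
  next 2 bits -> l2_idx = 2
  bottom 5 bits -> offset = 24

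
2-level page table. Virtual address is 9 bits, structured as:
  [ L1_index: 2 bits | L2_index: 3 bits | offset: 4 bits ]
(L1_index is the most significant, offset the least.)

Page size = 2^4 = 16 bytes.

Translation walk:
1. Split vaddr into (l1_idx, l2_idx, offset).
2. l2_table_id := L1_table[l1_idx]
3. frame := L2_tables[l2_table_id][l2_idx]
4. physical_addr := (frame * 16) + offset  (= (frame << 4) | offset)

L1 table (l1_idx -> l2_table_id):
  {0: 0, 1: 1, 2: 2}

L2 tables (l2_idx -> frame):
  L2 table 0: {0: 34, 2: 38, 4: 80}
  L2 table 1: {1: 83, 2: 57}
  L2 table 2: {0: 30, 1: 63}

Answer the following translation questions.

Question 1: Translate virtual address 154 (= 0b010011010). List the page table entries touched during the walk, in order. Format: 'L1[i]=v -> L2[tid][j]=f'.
Answer: L1[1]=1 -> L2[1][1]=83

Derivation:
vaddr = 154 = 0b010011010
Split: l1_idx=1, l2_idx=1, offset=10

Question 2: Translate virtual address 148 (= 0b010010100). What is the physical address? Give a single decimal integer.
vaddr = 148 = 0b010010100
Split: l1_idx=1, l2_idx=1, offset=4
L1[1] = 1
L2[1][1] = 83
paddr = 83 * 16 + 4 = 1332

Answer: 1332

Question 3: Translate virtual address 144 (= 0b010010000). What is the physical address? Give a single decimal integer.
vaddr = 144 = 0b010010000
Split: l1_idx=1, l2_idx=1, offset=0
L1[1] = 1
L2[1][1] = 83
paddr = 83 * 16 + 0 = 1328

Answer: 1328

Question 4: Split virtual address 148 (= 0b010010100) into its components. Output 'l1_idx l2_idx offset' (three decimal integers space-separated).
Answer: 1 1 4

Derivation:
vaddr = 148 = 0b010010100
  top 2 bits -> l1_idx = 1
  next 3 bits -> l2_idx = 1
  bottom 4 bits -> offset = 4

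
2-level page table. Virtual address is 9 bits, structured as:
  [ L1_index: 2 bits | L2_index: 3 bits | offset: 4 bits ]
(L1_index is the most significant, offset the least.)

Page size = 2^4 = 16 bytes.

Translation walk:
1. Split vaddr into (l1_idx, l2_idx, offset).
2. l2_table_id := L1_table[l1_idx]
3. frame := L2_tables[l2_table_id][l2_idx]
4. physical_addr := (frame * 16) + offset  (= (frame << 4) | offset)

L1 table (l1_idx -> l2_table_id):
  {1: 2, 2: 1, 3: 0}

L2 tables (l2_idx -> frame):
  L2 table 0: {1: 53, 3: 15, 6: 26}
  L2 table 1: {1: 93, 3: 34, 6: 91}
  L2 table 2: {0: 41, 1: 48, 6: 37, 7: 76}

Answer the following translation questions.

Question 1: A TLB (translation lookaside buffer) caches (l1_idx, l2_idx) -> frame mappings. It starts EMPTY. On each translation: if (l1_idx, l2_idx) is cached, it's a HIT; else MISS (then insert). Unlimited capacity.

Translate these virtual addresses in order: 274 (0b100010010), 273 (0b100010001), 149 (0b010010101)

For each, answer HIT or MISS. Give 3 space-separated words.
vaddr=274: (2,1) not in TLB -> MISS, insert
vaddr=273: (2,1) in TLB -> HIT
vaddr=149: (1,1) not in TLB -> MISS, insert

Answer: MISS HIT MISS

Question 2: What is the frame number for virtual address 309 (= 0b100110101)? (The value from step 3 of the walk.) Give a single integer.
vaddr = 309: l1_idx=2, l2_idx=3
L1[2] = 1; L2[1][3] = 34

Answer: 34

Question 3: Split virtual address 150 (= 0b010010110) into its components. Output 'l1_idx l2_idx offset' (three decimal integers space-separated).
vaddr = 150 = 0b010010110
  top 2 bits -> l1_idx = 1
  next 3 bits -> l2_idx = 1
  bottom 4 bits -> offset = 6

Answer: 1 1 6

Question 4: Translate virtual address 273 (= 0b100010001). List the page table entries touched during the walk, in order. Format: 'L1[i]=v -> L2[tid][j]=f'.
vaddr = 273 = 0b100010001
Split: l1_idx=2, l2_idx=1, offset=1

Answer: L1[2]=1 -> L2[1][1]=93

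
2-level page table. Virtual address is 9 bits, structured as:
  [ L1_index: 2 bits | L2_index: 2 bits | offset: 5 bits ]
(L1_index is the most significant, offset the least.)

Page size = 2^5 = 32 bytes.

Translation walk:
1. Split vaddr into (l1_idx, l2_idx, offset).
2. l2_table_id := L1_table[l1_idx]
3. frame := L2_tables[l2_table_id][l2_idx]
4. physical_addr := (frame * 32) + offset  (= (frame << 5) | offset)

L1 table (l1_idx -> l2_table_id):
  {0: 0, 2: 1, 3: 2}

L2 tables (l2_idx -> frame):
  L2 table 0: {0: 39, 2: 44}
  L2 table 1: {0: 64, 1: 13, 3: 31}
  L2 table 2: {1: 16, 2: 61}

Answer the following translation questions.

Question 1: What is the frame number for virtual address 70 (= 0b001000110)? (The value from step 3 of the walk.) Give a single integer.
vaddr = 70: l1_idx=0, l2_idx=2
L1[0] = 0; L2[0][2] = 44

Answer: 44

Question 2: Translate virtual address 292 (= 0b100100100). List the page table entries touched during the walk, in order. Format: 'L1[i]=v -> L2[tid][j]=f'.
vaddr = 292 = 0b100100100
Split: l1_idx=2, l2_idx=1, offset=4

Answer: L1[2]=1 -> L2[1][1]=13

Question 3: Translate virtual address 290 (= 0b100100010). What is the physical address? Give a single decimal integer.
vaddr = 290 = 0b100100010
Split: l1_idx=2, l2_idx=1, offset=2
L1[2] = 1
L2[1][1] = 13
paddr = 13 * 32 + 2 = 418

Answer: 418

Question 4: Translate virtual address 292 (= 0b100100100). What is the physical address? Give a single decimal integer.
Answer: 420

Derivation:
vaddr = 292 = 0b100100100
Split: l1_idx=2, l2_idx=1, offset=4
L1[2] = 1
L2[1][1] = 13
paddr = 13 * 32 + 4 = 420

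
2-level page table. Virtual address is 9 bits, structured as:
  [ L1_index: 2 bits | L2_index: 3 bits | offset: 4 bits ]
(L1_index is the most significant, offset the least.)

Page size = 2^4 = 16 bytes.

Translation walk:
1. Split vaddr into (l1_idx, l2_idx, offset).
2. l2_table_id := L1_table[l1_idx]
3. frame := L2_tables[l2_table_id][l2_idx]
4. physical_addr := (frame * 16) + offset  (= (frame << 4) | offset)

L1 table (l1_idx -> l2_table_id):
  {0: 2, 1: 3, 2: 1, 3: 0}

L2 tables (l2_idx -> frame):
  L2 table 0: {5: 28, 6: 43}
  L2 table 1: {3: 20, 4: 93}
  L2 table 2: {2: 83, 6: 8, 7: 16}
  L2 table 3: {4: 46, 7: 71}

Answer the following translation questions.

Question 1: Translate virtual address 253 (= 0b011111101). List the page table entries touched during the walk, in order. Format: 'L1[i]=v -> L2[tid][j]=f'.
Answer: L1[1]=3 -> L2[3][7]=71

Derivation:
vaddr = 253 = 0b011111101
Split: l1_idx=1, l2_idx=7, offset=13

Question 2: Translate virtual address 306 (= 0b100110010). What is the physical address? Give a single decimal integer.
Answer: 322

Derivation:
vaddr = 306 = 0b100110010
Split: l1_idx=2, l2_idx=3, offset=2
L1[2] = 1
L2[1][3] = 20
paddr = 20 * 16 + 2 = 322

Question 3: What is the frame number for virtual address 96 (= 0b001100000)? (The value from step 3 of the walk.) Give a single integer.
Answer: 8

Derivation:
vaddr = 96: l1_idx=0, l2_idx=6
L1[0] = 2; L2[2][6] = 8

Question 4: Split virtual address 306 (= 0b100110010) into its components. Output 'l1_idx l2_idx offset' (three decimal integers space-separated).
vaddr = 306 = 0b100110010
  top 2 bits -> l1_idx = 2
  next 3 bits -> l2_idx = 3
  bottom 4 bits -> offset = 2

Answer: 2 3 2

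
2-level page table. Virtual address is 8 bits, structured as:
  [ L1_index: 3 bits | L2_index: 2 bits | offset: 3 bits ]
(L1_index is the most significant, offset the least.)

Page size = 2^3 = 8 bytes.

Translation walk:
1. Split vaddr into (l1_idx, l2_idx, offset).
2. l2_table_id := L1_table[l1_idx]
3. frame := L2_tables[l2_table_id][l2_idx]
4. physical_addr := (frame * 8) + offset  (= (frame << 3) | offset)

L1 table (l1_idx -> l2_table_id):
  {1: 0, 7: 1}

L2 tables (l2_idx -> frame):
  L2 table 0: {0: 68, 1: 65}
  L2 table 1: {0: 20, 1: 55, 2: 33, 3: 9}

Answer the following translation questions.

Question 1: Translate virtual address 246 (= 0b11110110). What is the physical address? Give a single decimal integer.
Answer: 270

Derivation:
vaddr = 246 = 0b11110110
Split: l1_idx=7, l2_idx=2, offset=6
L1[7] = 1
L2[1][2] = 33
paddr = 33 * 8 + 6 = 270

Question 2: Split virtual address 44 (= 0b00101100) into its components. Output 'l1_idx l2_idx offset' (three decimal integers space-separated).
vaddr = 44 = 0b00101100
  top 3 bits -> l1_idx = 1
  next 2 bits -> l2_idx = 1
  bottom 3 bits -> offset = 4

Answer: 1 1 4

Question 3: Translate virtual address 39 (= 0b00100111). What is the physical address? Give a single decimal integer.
Answer: 551

Derivation:
vaddr = 39 = 0b00100111
Split: l1_idx=1, l2_idx=0, offset=7
L1[1] = 0
L2[0][0] = 68
paddr = 68 * 8 + 7 = 551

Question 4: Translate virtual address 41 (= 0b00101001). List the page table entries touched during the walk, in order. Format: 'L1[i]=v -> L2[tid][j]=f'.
vaddr = 41 = 0b00101001
Split: l1_idx=1, l2_idx=1, offset=1

Answer: L1[1]=0 -> L2[0][1]=65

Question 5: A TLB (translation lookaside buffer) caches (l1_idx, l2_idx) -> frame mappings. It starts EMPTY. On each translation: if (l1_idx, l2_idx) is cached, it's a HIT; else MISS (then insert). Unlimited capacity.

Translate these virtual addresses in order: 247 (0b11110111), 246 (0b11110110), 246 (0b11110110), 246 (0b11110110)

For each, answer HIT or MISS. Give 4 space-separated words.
Answer: MISS HIT HIT HIT

Derivation:
vaddr=247: (7,2) not in TLB -> MISS, insert
vaddr=246: (7,2) in TLB -> HIT
vaddr=246: (7,2) in TLB -> HIT
vaddr=246: (7,2) in TLB -> HIT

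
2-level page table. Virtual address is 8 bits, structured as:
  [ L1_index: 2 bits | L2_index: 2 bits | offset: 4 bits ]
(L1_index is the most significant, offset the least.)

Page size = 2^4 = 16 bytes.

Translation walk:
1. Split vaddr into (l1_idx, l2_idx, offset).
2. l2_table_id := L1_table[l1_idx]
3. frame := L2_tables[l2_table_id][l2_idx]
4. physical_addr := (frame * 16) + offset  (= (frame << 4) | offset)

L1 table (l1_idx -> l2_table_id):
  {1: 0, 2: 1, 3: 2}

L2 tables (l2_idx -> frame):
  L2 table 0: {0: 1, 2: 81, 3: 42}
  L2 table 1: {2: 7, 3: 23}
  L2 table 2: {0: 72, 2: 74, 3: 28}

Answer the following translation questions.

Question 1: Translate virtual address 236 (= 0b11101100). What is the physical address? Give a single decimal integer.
Answer: 1196

Derivation:
vaddr = 236 = 0b11101100
Split: l1_idx=3, l2_idx=2, offset=12
L1[3] = 2
L2[2][2] = 74
paddr = 74 * 16 + 12 = 1196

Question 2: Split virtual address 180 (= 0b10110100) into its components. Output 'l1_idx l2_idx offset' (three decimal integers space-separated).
Answer: 2 3 4

Derivation:
vaddr = 180 = 0b10110100
  top 2 bits -> l1_idx = 2
  next 2 bits -> l2_idx = 3
  bottom 4 bits -> offset = 4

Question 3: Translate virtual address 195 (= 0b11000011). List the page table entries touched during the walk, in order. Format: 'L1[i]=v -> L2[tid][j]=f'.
Answer: L1[3]=2 -> L2[2][0]=72

Derivation:
vaddr = 195 = 0b11000011
Split: l1_idx=3, l2_idx=0, offset=3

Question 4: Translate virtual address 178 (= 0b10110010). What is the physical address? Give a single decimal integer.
Answer: 370

Derivation:
vaddr = 178 = 0b10110010
Split: l1_idx=2, l2_idx=3, offset=2
L1[2] = 1
L2[1][3] = 23
paddr = 23 * 16 + 2 = 370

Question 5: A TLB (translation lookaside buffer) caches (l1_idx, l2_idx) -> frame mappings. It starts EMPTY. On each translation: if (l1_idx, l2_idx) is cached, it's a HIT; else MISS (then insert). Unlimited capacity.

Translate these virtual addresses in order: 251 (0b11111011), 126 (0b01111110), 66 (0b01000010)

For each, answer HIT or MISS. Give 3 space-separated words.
vaddr=251: (3,3) not in TLB -> MISS, insert
vaddr=126: (1,3) not in TLB -> MISS, insert
vaddr=66: (1,0) not in TLB -> MISS, insert

Answer: MISS MISS MISS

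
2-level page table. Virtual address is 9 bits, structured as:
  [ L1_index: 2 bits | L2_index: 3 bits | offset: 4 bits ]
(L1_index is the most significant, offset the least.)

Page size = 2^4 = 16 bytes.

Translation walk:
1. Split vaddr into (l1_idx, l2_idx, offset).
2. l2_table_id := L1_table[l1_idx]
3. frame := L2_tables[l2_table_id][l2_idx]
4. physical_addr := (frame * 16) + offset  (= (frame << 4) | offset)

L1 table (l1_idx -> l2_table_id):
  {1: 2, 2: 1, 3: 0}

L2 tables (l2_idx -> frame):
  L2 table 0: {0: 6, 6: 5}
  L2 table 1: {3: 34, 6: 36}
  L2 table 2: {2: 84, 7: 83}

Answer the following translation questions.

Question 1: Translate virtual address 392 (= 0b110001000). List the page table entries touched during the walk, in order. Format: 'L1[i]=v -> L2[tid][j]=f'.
Answer: L1[3]=0 -> L2[0][0]=6

Derivation:
vaddr = 392 = 0b110001000
Split: l1_idx=3, l2_idx=0, offset=8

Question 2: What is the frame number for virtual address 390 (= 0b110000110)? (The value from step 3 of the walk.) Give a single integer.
Answer: 6

Derivation:
vaddr = 390: l1_idx=3, l2_idx=0
L1[3] = 0; L2[0][0] = 6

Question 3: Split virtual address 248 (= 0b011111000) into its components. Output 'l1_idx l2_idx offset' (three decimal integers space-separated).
vaddr = 248 = 0b011111000
  top 2 bits -> l1_idx = 1
  next 3 bits -> l2_idx = 7
  bottom 4 bits -> offset = 8

Answer: 1 7 8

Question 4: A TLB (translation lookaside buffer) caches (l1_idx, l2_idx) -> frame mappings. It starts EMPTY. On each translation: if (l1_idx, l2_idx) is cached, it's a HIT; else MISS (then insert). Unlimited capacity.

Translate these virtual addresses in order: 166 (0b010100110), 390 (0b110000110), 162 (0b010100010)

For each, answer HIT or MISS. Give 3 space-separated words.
vaddr=166: (1,2) not in TLB -> MISS, insert
vaddr=390: (3,0) not in TLB -> MISS, insert
vaddr=162: (1,2) in TLB -> HIT

Answer: MISS MISS HIT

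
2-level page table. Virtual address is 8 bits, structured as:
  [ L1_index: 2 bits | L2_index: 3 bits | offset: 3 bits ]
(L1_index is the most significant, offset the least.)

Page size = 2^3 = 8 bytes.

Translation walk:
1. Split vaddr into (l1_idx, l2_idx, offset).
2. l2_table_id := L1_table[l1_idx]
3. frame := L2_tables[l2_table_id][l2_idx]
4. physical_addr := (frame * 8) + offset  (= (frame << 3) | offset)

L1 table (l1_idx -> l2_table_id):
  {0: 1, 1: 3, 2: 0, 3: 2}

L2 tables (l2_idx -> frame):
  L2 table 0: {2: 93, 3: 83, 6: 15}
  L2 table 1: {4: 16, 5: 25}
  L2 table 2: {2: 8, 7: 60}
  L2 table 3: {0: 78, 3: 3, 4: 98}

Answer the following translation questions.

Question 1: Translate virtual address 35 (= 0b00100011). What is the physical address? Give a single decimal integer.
Answer: 131

Derivation:
vaddr = 35 = 0b00100011
Split: l1_idx=0, l2_idx=4, offset=3
L1[0] = 1
L2[1][4] = 16
paddr = 16 * 8 + 3 = 131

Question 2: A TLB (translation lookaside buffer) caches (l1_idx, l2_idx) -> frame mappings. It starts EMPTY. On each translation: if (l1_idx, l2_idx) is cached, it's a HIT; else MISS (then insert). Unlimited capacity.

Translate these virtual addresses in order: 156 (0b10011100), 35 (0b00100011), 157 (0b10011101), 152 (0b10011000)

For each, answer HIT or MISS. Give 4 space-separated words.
vaddr=156: (2,3) not in TLB -> MISS, insert
vaddr=35: (0,4) not in TLB -> MISS, insert
vaddr=157: (2,3) in TLB -> HIT
vaddr=152: (2,3) in TLB -> HIT

Answer: MISS MISS HIT HIT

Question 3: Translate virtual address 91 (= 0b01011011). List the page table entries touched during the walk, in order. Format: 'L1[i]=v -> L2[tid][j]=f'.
Answer: L1[1]=3 -> L2[3][3]=3

Derivation:
vaddr = 91 = 0b01011011
Split: l1_idx=1, l2_idx=3, offset=3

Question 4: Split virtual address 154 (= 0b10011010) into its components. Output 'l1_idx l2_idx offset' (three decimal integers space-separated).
Answer: 2 3 2

Derivation:
vaddr = 154 = 0b10011010
  top 2 bits -> l1_idx = 2
  next 3 bits -> l2_idx = 3
  bottom 3 bits -> offset = 2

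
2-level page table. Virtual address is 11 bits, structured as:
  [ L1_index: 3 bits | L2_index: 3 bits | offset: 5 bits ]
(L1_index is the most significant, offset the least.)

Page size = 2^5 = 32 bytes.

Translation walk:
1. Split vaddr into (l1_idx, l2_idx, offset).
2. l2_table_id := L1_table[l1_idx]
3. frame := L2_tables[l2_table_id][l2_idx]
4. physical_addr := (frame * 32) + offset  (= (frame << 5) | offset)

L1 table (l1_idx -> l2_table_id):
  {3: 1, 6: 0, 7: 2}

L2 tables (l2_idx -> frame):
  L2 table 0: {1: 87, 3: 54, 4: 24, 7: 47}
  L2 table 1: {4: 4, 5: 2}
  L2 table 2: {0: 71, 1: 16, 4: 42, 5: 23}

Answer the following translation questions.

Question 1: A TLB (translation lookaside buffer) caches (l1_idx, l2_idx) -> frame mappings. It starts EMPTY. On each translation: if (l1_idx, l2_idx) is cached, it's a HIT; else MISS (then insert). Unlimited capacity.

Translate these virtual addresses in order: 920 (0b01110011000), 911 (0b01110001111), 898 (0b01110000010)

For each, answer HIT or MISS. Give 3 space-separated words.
vaddr=920: (3,4) not in TLB -> MISS, insert
vaddr=911: (3,4) in TLB -> HIT
vaddr=898: (3,4) in TLB -> HIT

Answer: MISS HIT HIT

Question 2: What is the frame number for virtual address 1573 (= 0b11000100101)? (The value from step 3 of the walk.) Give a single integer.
Answer: 87

Derivation:
vaddr = 1573: l1_idx=6, l2_idx=1
L1[6] = 0; L2[0][1] = 87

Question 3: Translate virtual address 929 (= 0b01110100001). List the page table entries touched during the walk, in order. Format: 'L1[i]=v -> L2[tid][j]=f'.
vaddr = 929 = 0b01110100001
Split: l1_idx=3, l2_idx=5, offset=1

Answer: L1[3]=1 -> L2[1][5]=2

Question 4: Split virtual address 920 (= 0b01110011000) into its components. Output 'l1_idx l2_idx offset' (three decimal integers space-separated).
Answer: 3 4 24

Derivation:
vaddr = 920 = 0b01110011000
  top 3 bits -> l1_idx = 3
  next 3 bits -> l2_idx = 4
  bottom 5 bits -> offset = 24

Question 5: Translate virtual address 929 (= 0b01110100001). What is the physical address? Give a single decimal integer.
vaddr = 929 = 0b01110100001
Split: l1_idx=3, l2_idx=5, offset=1
L1[3] = 1
L2[1][5] = 2
paddr = 2 * 32 + 1 = 65

Answer: 65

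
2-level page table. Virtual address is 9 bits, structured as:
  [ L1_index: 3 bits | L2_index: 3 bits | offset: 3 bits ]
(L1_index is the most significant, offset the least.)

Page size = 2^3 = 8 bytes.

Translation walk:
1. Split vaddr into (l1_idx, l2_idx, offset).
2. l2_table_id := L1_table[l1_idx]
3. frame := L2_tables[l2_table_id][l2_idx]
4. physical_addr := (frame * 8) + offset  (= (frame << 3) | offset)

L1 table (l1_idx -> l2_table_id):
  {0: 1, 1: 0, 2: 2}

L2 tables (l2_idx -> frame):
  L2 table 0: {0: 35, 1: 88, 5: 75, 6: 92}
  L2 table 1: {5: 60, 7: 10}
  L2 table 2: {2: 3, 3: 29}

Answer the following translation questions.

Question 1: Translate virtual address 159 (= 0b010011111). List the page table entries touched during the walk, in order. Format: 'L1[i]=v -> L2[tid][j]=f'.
vaddr = 159 = 0b010011111
Split: l1_idx=2, l2_idx=3, offset=7

Answer: L1[2]=2 -> L2[2][3]=29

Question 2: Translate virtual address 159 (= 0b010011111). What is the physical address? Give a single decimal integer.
Answer: 239

Derivation:
vaddr = 159 = 0b010011111
Split: l1_idx=2, l2_idx=3, offset=7
L1[2] = 2
L2[2][3] = 29
paddr = 29 * 8 + 7 = 239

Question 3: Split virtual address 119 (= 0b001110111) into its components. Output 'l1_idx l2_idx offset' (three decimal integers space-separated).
Answer: 1 6 7

Derivation:
vaddr = 119 = 0b001110111
  top 3 bits -> l1_idx = 1
  next 3 bits -> l2_idx = 6
  bottom 3 bits -> offset = 7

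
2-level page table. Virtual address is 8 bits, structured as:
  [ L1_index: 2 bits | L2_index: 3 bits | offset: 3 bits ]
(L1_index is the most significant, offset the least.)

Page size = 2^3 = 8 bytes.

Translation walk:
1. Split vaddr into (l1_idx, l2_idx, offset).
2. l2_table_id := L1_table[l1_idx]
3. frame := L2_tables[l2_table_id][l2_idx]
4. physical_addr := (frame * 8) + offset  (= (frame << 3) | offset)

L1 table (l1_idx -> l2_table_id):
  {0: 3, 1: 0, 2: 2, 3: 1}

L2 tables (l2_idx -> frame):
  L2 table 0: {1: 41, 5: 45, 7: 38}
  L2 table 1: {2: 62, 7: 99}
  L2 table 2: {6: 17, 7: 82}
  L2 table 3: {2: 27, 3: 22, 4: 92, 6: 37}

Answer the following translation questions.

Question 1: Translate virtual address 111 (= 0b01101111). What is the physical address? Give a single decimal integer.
Answer: 367

Derivation:
vaddr = 111 = 0b01101111
Split: l1_idx=1, l2_idx=5, offset=7
L1[1] = 0
L2[0][5] = 45
paddr = 45 * 8 + 7 = 367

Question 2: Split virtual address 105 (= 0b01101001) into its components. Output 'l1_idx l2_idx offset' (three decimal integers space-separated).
vaddr = 105 = 0b01101001
  top 2 bits -> l1_idx = 1
  next 3 bits -> l2_idx = 5
  bottom 3 bits -> offset = 1

Answer: 1 5 1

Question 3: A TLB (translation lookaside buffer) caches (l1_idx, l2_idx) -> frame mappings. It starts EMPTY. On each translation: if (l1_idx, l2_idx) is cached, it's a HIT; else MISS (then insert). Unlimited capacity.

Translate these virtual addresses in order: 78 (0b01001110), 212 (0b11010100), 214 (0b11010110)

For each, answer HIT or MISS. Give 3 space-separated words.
vaddr=78: (1,1) not in TLB -> MISS, insert
vaddr=212: (3,2) not in TLB -> MISS, insert
vaddr=214: (3,2) in TLB -> HIT

Answer: MISS MISS HIT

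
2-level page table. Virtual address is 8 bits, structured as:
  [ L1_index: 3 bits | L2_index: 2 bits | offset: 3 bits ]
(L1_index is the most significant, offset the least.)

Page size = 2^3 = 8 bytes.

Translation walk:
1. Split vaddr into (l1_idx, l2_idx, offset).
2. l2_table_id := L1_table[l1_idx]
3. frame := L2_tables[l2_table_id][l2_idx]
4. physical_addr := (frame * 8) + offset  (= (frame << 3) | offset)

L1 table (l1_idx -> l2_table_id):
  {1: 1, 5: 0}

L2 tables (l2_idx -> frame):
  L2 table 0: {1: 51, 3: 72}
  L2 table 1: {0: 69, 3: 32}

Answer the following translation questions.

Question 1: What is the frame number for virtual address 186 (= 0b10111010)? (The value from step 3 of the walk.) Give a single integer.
Answer: 72

Derivation:
vaddr = 186: l1_idx=5, l2_idx=3
L1[5] = 0; L2[0][3] = 72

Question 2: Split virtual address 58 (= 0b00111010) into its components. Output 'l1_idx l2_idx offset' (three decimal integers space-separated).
vaddr = 58 = 0b00111010
  top 3 bits -> l1_idx = 1
  next 2 bits -> l2_idx = 3
  bottom 3 bits -> offset = 2

Answer: 1 3 2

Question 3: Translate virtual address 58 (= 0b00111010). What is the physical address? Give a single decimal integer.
Answer: 258

Derivation:
vaddr = 58 = 0b00111010
Split: l1_idx=1, l2_idx=3, offset=2
L1[1] = 1
L2[1][3] = 32
paddr = 32 * 8 + 2 = 258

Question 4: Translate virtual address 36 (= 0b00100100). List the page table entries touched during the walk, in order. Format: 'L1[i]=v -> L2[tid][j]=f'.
Answer: L1[1]=1 -> L2[1][0]=69

Derivation:
vaddr = 36 = 0b00100100
Split: l1_idx=1, l2_idx=0, offset=4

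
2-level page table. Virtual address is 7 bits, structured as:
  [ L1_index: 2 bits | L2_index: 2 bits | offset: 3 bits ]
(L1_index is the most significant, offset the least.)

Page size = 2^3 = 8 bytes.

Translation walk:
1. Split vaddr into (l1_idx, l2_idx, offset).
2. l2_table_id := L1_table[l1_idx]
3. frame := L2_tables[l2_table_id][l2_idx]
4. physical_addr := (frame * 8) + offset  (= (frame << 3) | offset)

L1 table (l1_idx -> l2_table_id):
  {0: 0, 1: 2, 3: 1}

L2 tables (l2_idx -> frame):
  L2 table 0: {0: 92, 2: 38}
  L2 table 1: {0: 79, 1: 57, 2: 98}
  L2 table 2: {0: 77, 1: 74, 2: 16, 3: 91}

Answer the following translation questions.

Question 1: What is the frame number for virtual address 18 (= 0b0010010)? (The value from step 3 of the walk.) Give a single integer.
vaddr = 18: l1_idx=0, l2_idx=2
L1[0] = 0; L2[0][2] = 38

Answer: 38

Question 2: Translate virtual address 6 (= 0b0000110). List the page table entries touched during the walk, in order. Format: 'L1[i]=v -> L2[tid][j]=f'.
Answer: L1[0]=0 -> L2[0][0]=92

Derivation:
vaddr = 6 = 0b0000110
Split: l1_idx=0, l2_idx=0, offset=6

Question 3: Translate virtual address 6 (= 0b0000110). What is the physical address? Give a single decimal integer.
vaddr = 6 = 0b0000110
Split: l1_idx=0, l2_idx=0, offset=6
L1[0] = 0
L2[0][0] = 92
paddr = 92 * 8 + 6 = 742

Answer: 742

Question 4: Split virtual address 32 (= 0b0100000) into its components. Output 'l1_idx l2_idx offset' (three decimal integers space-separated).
Answer: 1 0 0

Derivation:
vaddr = 32 = 0b0100000
  top 2 bits -> l1_idx = 1
  next 2 bits -> l2_idx = 0
  bottom 3 bits -> offset = 0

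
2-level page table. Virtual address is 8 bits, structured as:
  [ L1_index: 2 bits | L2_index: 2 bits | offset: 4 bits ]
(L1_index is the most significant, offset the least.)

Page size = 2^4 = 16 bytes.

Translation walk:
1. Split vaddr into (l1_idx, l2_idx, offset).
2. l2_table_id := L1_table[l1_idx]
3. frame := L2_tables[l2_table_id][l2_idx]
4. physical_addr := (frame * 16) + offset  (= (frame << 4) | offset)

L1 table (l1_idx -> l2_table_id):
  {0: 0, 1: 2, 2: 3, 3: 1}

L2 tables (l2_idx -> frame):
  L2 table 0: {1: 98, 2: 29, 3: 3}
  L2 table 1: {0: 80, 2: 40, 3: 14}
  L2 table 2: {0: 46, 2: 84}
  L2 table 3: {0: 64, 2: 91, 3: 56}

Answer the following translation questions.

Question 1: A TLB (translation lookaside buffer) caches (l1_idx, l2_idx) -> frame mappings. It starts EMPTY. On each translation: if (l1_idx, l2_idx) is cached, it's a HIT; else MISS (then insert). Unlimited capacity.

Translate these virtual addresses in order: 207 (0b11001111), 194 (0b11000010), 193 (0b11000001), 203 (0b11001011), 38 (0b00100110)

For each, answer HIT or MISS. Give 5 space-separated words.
Answer: MISS HIT HIT HIT MISS

Derivation:
vaddr=207: (3,0) not in TLB -> MISS, insert
vaddr=194: (3,0) in TLB -> HIT
vaddr=193: (3,0) in TLB -> HIT
vaddr=203: (3,0) in TLB -> HIT
vaddr=38: (0,2) not in TLB -> MISS, insert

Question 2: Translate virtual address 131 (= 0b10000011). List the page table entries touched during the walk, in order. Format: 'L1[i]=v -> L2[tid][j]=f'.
Answer: L1[2]=3 -> L2[3][0]=64

Derivation:
vaddr = 131 = 0b10000011
Split: l1_idx=2, l2_idx=0, offset=3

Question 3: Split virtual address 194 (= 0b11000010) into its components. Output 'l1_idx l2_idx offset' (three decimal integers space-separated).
Answer: 3 0 2

Derivation:
vaddr = 194 = 0b11000010
  top 2 bits -> l1_idx = 3
  next 2 bits -> l2_idx = 0
  bottom 4 bits -> offset = 2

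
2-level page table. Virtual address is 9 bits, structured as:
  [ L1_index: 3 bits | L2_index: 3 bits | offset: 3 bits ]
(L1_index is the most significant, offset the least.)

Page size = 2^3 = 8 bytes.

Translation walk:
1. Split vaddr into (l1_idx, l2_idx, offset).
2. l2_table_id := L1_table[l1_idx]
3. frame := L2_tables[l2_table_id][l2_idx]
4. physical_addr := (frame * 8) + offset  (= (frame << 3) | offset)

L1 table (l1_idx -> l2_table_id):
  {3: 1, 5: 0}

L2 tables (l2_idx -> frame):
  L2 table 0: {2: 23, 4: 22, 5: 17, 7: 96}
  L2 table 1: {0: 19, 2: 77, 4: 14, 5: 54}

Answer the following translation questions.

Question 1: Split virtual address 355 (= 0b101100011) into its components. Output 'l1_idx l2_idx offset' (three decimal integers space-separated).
Answer: 5 4 3

Derivation:
vaddr = 355 = 0b101100011
  top 3 bits -> l1_idx = 5
  next 3 bits -> l2_idx = 4
  bottom 3 bits -> offset = 3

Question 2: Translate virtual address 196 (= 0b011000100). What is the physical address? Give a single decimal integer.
vaddr = 196 = 0b011000100
Split: l1_idx=3, l2_idx=0, offset=4
L1[3] = 1
L2[1][0] = 19
paddr = 19 * 8 + 4 = 156

Answer: 156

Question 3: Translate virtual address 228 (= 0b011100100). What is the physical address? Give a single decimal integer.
vaddr = 228 = 0b011100100
Split: l1_idx=3, l2_idx=4, offset=4
L1[3] = 1
L2[1][4] = 14
paddr = 14 * 8 + 4 = 116

Answer: 116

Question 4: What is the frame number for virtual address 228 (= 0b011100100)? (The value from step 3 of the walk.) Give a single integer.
Answer: 14

Derivation:
vaddr = 228: l1_idx=3, l2_idx=4
L1[3] = 1; L2[1][4] = 14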